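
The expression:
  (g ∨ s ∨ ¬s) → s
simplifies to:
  s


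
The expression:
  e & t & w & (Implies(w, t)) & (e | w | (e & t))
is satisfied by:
  {t: True, e: True, w: True}


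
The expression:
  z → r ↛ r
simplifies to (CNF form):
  ¬z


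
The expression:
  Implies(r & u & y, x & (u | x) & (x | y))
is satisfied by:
  {x: True, u: False, y: False, r: False}
  {x: False, u: False, y: False, r: False}
  {r: True, x: True, u: False, y: False}
  {r: True, x: False, u: False, y: False}
  {x: True, y: True, r: False, u: False}
  {y: True, r: False, u: False, x: False}
  {r: True, y: True, x: True, u: False}
  {r: True, y: True, x: False, u: False}
  {x: True, u: True, r: False, y: False}
  {u: True, r: False, y: False, x: False}
  {x: True, r: True, u: True, y: False}
  {r: True, u: True, x: False, y: False}
  {x: True, y: True, u: True, r: False}
  {y: True, u: True, r: False, x: False}
  {r: True, y: True, u: True, x: True}


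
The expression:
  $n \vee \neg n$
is always true.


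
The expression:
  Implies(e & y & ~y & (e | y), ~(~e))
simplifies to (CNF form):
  True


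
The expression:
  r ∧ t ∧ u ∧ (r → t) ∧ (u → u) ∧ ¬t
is never true.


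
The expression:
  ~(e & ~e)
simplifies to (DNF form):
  True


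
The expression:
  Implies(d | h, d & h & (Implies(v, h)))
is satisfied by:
  {h: False, d: False}
  {d: True, h: True}


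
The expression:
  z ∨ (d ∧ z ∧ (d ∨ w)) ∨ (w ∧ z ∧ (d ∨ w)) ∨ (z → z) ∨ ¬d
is always true.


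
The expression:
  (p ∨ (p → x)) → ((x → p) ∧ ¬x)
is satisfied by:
  {x: False}


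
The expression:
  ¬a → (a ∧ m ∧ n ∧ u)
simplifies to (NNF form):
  a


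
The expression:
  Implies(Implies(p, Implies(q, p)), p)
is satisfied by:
  {p: True}


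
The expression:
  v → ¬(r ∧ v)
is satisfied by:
  {v: False, r: False}
  {r: True, v: False}
  {v: True, r: False}


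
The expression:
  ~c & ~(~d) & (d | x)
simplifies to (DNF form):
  d & ~c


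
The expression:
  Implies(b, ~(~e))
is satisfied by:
  {e: True, b: False}
  {b: False, e: False}
  {b: True, e: True}


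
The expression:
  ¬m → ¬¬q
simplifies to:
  m ∨ q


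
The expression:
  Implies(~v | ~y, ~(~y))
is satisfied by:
  {y: True}


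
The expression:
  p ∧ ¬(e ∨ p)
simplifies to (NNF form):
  False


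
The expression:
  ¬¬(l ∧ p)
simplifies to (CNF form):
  l ∧ p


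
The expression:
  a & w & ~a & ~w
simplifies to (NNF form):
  False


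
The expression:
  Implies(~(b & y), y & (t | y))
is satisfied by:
  {y: True}


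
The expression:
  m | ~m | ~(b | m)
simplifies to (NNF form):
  True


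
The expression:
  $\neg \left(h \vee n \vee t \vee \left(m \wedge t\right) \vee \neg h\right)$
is never true.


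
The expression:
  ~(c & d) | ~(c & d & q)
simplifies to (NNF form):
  ~c | ~d | ~q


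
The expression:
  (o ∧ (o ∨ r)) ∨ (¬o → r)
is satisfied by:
  {r: True, o: True}
  {r: True, o: False}
  {o: True, r: False}


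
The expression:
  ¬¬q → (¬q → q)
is always true.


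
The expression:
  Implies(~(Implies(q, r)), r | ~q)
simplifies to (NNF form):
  r | ~q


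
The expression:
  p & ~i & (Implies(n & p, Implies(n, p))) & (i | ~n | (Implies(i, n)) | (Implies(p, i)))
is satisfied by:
  {p: True, i: False}


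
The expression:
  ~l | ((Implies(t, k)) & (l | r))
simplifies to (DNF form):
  k | ~l | ~t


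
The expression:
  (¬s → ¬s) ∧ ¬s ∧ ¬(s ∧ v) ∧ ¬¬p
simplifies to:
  p ∧ ¬s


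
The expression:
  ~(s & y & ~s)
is always true.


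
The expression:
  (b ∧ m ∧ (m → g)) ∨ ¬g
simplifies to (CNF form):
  (b ∨ ¬g) ∧ (m ∨ ¬g)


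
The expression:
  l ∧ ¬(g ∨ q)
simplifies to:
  l ∧ ¬g ∧ ¬q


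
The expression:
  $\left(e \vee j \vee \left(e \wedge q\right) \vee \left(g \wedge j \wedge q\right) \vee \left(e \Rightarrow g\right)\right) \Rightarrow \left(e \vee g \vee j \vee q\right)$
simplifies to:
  $e \vee g \vee j \vee q$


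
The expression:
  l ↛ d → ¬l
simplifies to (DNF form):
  d ∨ ¬l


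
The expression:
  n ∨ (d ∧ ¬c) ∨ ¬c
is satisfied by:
  {n: True, c: False}
  {c: False, n: False}
  {c: True, n: True}


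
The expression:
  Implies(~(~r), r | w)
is always true.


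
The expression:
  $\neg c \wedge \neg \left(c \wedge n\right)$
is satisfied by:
  {c: False}


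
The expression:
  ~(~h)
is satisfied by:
  {h: True}


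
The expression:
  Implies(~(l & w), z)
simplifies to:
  z | (l & w)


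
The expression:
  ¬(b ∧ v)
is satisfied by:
  {v: False, b: False}
  {b: True, v: False}
  {v: True, b: False}


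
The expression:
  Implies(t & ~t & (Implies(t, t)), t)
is always true.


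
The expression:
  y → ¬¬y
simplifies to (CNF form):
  True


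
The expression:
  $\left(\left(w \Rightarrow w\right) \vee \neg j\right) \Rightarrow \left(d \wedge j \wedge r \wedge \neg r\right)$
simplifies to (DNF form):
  $\text{False}$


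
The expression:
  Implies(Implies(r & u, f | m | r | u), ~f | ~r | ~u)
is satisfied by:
  {u: False, r: False, f: False}
  {f: True, u: False, r: False}
  {r: True, u: False, f: False}
  {f: True, r: True, u: False}
  {u: True, f: False, r: False}
  {f: True, u: True, r: False}
  {r: True, u: True, f: False}


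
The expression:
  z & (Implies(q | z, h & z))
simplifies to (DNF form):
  h & z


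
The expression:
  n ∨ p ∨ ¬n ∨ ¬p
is always true.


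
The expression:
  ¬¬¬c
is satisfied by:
  {c: False}


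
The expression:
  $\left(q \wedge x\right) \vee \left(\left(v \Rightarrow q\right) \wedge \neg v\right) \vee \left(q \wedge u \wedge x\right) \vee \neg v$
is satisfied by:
  {x: True, q: True, v: False}
  {x: True, q: False, v: False}
  {q: True, x: False, v: False}
  {x: False, q: False, v: False}
  {x: True, v: True, q: True}


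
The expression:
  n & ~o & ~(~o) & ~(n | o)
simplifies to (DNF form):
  False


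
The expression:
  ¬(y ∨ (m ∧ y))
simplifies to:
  ¬y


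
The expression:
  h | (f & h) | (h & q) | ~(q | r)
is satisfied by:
  {h: True, q: False, r: False}
  {r: True, h: True, q: False}
  {h: True, q: True, r: False}
  {r: True, h: True, q: True}
  {r: False, q: False, h: False}


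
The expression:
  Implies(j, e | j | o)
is always true.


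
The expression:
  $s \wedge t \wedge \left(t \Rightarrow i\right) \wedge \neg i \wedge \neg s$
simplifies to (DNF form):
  $\text{False}$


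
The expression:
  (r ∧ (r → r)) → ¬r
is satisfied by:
  {r: False}


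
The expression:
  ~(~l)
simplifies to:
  l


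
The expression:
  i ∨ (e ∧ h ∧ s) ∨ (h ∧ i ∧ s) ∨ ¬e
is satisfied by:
  {i: True, h: True, s: True, e: False}
  {i: True, h: True, s: False, e: False}
  {i: True, s: True, e: False, h: False}
  {i: True, s: False, e: False, h: False}
  {h: True, s: True, e: False, i: False}
  {h: True, s: False, e: False, i: False}
  {s: True, h: False, e: False, i: False}
  {s: False, h: False, e: False, i: False}
  {i: True, h: True, e: True, s: True}
  {i: True, h: True, e: True, s: False}
  {i: True, e: True, s: True, h: False}
  {i: True, e: True, s: False, h: False}
  {h: True, e: True, s: True, i: False}


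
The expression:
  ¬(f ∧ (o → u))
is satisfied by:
  {o: True, f: False, u: False}
  {o: False, f: False, u: False}
  {u: True, o: True, f: False}
  {u: True, o: False, f: False}
  {f: True, o: True, u: False}


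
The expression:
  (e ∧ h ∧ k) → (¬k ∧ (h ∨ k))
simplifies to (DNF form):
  ¬e ∨ ¬h ∨ ¬k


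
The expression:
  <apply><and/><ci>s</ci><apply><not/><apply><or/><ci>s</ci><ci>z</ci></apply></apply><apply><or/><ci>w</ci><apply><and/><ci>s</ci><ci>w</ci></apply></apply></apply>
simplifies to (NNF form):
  <false/>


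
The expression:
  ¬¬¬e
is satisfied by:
  {e: False}


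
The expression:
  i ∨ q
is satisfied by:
  {i: True, q: True}
  {i: True, q: False}
  {q: True, i: False}


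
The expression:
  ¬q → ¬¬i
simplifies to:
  i ∨ q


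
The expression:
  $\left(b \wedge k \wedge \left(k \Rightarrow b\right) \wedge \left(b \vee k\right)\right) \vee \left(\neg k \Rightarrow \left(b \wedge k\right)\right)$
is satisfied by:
  {k: True}


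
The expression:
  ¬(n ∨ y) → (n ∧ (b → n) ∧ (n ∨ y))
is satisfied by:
  {n: True, y: True}
  {n: True, y: False}
  {y: True, n: False}


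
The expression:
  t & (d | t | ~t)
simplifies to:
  t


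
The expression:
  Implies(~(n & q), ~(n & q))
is always true.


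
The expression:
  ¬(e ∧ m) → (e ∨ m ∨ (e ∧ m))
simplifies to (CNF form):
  e ∨ m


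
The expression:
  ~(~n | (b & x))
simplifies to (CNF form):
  n & (~b | ~x)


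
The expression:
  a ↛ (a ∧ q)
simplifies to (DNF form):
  a ∧ ¬q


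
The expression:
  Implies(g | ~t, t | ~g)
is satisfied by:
  {t: True, g: False}
  {g: False, t: False}
  {g: True, t: True}


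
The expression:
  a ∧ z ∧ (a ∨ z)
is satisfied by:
  {a: True, z: True}


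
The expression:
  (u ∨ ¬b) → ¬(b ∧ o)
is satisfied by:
  {u: False, o: False, b: False}
  {b: True, u: False, o: False}
  {o: True, u: False, b: False}
  {b: True, o: True, u: False}
  {u: True, b: False, o: False}
  {b: True, u: True, o: False}
  {o: True, u: True, b: False}


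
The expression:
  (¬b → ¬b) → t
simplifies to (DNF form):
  t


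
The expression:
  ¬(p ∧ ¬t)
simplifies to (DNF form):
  t ∨ ¬p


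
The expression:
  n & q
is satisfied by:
  {q: True, n: True}


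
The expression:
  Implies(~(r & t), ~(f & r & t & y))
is always true.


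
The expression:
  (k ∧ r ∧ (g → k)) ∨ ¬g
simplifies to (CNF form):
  (k ∨ ¬g) ∧ (r ∨ ¬g)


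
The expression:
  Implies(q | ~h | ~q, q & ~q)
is never true.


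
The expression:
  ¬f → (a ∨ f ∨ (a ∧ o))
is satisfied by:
  {a: True, f: True}
  {a: True, f: False}
  {f: True, a: False}


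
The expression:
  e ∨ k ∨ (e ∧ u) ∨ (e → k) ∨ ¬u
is always true.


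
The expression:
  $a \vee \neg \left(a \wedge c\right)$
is always true.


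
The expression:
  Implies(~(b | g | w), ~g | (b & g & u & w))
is always true.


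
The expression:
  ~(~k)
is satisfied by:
  {k: True}


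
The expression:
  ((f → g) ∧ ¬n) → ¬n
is always true.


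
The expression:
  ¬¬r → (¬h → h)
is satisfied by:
  {h: True, r: False}
  {r: False, h: False}
  {r: True, h: True}


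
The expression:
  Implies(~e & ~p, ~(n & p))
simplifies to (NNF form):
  True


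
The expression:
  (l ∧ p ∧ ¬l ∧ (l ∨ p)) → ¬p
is always true.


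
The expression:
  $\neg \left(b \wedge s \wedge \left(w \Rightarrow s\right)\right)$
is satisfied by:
  {s: False, b: False}
  {b: True, s: False}
  {s: True, b: False}


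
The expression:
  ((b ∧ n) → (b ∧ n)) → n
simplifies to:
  n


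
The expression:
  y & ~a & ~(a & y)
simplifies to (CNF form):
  y & ~a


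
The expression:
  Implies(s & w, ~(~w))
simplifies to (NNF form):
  True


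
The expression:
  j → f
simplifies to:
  f ∨ ¬j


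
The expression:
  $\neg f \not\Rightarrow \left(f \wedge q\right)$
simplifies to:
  $\neg f$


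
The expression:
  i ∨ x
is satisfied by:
  {i: True, x: True}
  {i: True, x: False}
  {x: True, i: False}


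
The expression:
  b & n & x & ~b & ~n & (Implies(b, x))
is never true.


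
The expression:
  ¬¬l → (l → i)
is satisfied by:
  {i: True, l: False}
  {l: False, i: False}
  {l: True, i: True}


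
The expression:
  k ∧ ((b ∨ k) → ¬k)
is never true.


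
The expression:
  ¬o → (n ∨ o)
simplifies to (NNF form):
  n ∨ o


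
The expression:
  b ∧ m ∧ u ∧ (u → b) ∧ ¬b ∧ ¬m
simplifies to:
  False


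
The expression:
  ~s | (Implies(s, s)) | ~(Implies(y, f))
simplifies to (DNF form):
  True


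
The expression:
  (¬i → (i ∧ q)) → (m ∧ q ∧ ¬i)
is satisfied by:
  {i: False}


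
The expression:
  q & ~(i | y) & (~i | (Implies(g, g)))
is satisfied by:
  {q: True, i: False, y: False}


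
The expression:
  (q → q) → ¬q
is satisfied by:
  {q: False}


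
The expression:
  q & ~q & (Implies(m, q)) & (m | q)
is never true.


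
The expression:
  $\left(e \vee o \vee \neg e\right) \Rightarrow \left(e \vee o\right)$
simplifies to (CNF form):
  $e \vee o$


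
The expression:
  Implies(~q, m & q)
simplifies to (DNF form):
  q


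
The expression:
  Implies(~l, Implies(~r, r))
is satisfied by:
  {r: True, l: True}
  {r: True, l: False}
  {l: True, r: False}


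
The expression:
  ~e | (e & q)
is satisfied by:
  {q: True, e: False}
  {e: False, q: False}
  {e: True, q: True}


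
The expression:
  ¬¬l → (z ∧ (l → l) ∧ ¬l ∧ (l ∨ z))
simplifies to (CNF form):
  ¬l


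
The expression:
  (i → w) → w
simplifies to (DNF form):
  i ∨ w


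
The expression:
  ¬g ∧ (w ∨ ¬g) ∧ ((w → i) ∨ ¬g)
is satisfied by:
  {g: False}


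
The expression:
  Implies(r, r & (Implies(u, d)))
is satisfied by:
  {d: True, u: False, r: False}
  {u: False, r: False, d: False}
  {r: True, d: True, u: False}
  {r: True, u: False, d: False}
  {d: True, u: True, r: False}
  {u: True, d: False, r: False}
  {r: True, u: True, d: True}


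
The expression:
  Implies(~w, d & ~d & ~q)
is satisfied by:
  {w: True}


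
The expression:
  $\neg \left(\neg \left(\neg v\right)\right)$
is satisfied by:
  {v: False}


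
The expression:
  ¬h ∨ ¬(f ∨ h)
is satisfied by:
  {h: False}


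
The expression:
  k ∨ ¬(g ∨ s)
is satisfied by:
  {k: True, s: False, g: False}
  {k: True, g: True, s: False}
  {k: True, s: True, g: False}
  {k: True, g: True, s: True}
  {g: False, s: False, k: False}


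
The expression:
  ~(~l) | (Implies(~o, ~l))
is always true.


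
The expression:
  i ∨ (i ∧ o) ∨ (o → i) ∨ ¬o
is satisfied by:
  {i: True, o: False}
  {o: False, i: False}
  {o: True, i: True}


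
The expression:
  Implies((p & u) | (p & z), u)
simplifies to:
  u | ~p | ~z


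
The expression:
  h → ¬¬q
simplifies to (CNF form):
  q ∨ ¬h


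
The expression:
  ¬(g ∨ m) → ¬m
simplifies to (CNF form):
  True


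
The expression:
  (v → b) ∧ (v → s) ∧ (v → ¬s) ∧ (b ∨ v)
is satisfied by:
  {b: True, v: False}


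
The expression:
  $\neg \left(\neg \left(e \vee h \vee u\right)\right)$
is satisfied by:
  {u: True, e: True, h: True}
  {u: True, e: True, h: False}
  {u: True, h: True, e: False}
  {u: True, h: False, e: False}
  {e: True, h: True, u: False}
  {e: True, h: False, u: False}
  {h: True, e: False, u: False}


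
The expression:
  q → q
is always true.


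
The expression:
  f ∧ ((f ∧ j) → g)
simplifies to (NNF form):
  f ∧ (g ∨ ¬j)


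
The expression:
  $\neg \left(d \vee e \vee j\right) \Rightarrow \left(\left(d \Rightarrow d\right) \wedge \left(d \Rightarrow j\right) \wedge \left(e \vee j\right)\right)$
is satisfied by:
  {d: True, e: True, j: True}
  {d: True, e: True, j: False}
  {d: True, j: True, e: False}
  {d: True, j: False, e: False}
  {e: True, j: True, d: False}
  {e: True, j: False, d: False}
  {j: True, e: False, d: False}


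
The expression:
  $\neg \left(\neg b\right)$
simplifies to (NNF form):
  $b$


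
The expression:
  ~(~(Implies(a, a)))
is always true.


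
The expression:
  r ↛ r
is never true.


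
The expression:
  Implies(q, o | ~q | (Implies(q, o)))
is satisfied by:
  {o: True, q: False}
  {q: False, o: False}
  {q: True, o: True}


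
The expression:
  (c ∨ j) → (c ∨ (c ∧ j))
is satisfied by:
  {c: True, j: False}
  {j: False, c: False}
  {j: True, c: True}


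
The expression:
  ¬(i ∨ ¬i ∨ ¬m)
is never true.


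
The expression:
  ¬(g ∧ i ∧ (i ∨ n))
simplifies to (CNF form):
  ¬g ∨ ¬i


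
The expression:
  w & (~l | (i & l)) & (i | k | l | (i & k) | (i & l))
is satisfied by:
  {i: True, k: True, w: True, l: False}
  {i: True, w: True, l: False, k: False}
  {i: True, k: True, w: True, l: True}
  {i: True, w: True, l: True, k: False}
  {w: True, k: True, l: False, i: False}


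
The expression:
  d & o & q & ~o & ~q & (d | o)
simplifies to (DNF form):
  False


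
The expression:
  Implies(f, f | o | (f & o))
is always true.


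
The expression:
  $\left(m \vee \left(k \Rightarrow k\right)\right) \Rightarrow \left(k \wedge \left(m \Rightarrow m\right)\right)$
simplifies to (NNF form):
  $k$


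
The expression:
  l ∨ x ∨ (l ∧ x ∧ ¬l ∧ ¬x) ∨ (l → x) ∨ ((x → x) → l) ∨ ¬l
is always true.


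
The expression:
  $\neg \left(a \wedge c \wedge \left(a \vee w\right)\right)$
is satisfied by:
  {c: False, a: False}
  {a: True, c: False}
  {c: True, a: False}


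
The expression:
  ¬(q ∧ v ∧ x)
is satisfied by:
  {v: False, q: False, x: False}
  {x: True, v: False, q: False}
  {q: True, v: False, x: False}
  {x: True, q: True, v: False}
  {v: True, x: False, q: False}
  {x: True, v: True, q: False}
  {q: True, v: True, x: False}


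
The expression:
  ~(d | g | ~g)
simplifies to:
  False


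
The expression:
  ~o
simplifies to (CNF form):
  ~o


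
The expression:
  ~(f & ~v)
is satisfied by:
  {v: True, f: False}
  {f: False, v: False}
  {f: True, v: True}


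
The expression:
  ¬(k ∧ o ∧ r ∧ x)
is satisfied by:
  {k: False, o: False, x: False, r: False}
  {r: True, k: False, o: False, x: False}
  {x: True, k: False, o: False, r: False}
  {r: True, x: True, k: False, o: False}
  {o: True, r: False, k: False, x: False}
  {r: True, o: True, k: False, x: False}
  {x: True, o: True, r: False, k: False}
  {r: True, x: True, o: True, k: False}
  {k: True, x: False, o: False, r: False}
  {r: True, k: True, x: False, o: False}
  {x: True, k: True, r: False, o: False}
  {r: True, x: True, k: True, o: False}
  {o: True, k: True, x: False, r: False}
  {r: True, o: True, k: True, x: False}
  {x: True, o: True, k: True, r: False}


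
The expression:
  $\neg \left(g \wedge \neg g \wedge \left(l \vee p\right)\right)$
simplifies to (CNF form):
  $\text{True}$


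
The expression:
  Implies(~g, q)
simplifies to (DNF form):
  g | q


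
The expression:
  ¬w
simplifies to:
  ¬w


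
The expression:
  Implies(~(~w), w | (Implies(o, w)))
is always true.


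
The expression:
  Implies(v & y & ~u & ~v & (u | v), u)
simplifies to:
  True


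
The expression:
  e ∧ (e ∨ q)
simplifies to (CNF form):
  e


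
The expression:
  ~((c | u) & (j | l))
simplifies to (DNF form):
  (~c & ~u) | (~j & ~l) | (~c & ~j & ~l) | (~c & ~j & ~u) | (~c & ~l & ~u) | (~j & ~l & ~u) | (~c & ~j & ~l & ~u)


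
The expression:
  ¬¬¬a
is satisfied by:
  {a: False}


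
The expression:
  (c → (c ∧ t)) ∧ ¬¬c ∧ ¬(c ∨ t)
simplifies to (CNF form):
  False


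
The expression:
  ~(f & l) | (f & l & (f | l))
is always true.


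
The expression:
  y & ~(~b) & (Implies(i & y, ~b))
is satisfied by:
  {b: True, y: True, i: False}


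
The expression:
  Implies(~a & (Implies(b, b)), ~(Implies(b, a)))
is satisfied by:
  {a: True, b: True}
  {a: True, b: False}
  {b: True, a: False}


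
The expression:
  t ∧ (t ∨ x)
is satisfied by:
  {t: True}


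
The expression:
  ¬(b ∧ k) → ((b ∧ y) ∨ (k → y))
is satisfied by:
  {b: True, y: True, k: False}
  {b: True, k: False, y: False}
  {y: True, k: False, b: False}
  {y: False, k: False, b: False}
  {b: True, y: True, k: True}
  {b: True, k: True, y: False}
  {y: True, k: True, b: False}


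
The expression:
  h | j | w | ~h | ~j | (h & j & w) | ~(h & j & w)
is always true.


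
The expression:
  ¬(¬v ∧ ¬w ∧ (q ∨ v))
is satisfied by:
  {v: True, w: True, q: False}
  {v: True, w: False, q: False}
  {w: True, v: False, q: False}
  {v: False, w: False, q: False}
  {q: True, v: True, w: True}
  {q: True, v: True, w: False}
  {q: True, w: True, v: False}


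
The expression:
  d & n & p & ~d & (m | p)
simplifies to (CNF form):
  False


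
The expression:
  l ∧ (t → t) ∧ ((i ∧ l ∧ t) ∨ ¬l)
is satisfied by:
  {t: True, i: True, l: True}


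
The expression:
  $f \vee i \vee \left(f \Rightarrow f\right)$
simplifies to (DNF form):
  $\text{True}$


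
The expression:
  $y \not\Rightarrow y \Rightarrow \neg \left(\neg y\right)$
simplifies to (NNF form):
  $\text{True}$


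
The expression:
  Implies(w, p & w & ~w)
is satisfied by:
  {w: False}


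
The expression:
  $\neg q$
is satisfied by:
  {q: False}


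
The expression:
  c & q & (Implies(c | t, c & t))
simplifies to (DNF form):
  c & q & t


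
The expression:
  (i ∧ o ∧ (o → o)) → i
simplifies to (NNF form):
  True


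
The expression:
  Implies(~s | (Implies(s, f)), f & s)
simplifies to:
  s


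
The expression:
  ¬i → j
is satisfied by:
  {i: True, j: True}
  {i: True, j: False}
  {j: True, i: False}


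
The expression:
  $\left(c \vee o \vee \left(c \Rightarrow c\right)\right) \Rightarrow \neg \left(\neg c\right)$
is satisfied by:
  {c: True}


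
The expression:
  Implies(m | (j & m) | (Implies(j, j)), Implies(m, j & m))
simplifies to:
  j | ~m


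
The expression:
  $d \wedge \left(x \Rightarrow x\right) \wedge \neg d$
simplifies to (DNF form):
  $\text{False}$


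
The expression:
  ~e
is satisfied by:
  {e: False}


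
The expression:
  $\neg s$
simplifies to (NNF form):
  $\neg s$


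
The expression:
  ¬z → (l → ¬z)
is always true.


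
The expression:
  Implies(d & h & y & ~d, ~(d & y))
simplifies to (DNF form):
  True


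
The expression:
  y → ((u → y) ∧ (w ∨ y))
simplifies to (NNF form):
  True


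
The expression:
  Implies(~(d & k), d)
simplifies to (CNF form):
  d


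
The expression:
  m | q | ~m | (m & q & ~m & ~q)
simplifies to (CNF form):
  True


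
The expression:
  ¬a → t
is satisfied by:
  {a: True, t: True}
  {a: True, t: False}
  {t: True, a: False}


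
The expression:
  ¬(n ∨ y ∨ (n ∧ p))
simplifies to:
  ¬n ∧ ¬y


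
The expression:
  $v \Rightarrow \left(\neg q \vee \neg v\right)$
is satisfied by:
  {v: False, q: False}
  {q: True, v: False}
  {v: True, q: False}


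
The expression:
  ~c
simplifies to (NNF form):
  ~c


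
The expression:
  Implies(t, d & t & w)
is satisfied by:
  {d: True, w: True, t: False}
  {d: True, w: False, t: False}
  {w: True, d: False, t: False}
  {d: False, w: False, t: False}
  {d: True, t: True, w: True}


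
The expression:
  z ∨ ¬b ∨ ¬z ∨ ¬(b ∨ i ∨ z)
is always true.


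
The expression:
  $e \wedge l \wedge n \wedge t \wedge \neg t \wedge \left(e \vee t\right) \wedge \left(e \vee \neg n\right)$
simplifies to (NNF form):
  $\text{False}$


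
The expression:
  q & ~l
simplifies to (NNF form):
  q & ~l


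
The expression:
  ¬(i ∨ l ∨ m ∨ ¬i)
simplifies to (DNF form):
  False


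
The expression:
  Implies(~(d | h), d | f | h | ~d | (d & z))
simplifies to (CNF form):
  True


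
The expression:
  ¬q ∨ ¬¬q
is always true.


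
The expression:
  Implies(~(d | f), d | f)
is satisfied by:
  {d: True, f: True}
  {d: True, f: False}
  {f: True, d: False}


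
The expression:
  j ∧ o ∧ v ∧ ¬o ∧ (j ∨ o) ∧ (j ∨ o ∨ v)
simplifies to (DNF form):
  False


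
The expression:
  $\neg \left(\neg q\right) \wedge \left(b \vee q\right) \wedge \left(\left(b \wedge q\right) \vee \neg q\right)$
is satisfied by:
  {b: True, q: True}


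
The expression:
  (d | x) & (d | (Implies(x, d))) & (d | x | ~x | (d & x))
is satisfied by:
  {d: True}


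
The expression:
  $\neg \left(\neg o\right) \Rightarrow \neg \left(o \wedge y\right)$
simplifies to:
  $\neg o \vee \neg y$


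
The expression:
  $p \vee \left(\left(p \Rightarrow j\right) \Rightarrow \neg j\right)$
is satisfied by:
  {p: True, j: False}
  {j: False, p: False}
  {j: True, p: True}


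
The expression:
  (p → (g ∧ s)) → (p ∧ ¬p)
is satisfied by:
  {p: True, s: False, g: False}
  {p: True, g: True, s: False}
  {p: True, s: True, g: False}


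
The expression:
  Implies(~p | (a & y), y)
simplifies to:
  p | y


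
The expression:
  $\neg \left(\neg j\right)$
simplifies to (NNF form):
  $j$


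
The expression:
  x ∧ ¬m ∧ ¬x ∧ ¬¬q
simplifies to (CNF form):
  False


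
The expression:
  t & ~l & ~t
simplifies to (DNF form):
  False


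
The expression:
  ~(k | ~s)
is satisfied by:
  {s: True, k: False}


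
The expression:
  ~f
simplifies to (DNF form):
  ~f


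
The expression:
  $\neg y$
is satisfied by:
  {y: False}


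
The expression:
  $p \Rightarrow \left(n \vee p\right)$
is always true.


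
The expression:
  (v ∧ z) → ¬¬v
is always true.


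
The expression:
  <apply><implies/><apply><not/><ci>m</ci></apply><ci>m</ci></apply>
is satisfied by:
  {m: True}


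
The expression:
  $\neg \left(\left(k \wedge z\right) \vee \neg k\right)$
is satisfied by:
  {k: True, z: False}


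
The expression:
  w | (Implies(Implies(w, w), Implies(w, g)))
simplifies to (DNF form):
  True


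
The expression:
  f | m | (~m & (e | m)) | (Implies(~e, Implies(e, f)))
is always true.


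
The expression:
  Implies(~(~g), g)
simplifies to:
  True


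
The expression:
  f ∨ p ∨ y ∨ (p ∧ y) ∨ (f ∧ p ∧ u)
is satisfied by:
  {y: True, p: True, f: True}
  {y: True, p: True, f: False}
  {y: True, f: True, p: False}
  {y: True, f: False, p: False}
  {p: True, f: True, y: False}
  {p: True, f: False, y: False}
  {f: True, p: False, y: False}


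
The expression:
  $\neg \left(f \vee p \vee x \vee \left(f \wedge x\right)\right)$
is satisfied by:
  {x: False, p: False, f: False}


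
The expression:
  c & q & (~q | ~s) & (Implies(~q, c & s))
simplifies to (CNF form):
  c & q & ~s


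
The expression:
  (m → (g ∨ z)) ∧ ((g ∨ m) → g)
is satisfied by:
  {g: True, m: False}
  {m: False, g: False}
  {m: True, g: True}


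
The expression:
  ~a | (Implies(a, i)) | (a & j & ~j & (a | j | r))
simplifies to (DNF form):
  i | ~a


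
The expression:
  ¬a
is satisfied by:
  {a: False}


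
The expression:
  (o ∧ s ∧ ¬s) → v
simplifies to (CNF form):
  True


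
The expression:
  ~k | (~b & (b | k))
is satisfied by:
  {k: False, b: False}
  {b: True, k: False}
  {k: True, b: False}


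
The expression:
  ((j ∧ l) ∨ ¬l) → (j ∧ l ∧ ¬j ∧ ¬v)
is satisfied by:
  {l: True, j: False}


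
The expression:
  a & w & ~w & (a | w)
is never true.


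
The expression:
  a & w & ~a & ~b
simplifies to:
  False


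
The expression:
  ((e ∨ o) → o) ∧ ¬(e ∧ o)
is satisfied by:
  {e: False}


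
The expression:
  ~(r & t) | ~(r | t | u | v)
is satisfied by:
  {t: False, r: False}
  {r: True, t: False}
  {t: True, r: False}


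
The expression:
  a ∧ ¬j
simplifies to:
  a ∧ ¬j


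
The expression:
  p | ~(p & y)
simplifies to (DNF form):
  True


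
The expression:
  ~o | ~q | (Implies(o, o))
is always true.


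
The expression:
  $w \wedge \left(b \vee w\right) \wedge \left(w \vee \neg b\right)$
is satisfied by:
  {w: True}


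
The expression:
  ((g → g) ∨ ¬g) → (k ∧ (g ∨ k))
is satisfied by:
  {k: True}


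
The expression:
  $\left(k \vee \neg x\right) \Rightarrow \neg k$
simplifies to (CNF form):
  $\neg k$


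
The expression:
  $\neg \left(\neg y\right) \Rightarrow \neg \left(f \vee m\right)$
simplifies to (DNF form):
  $\left(\neg f \wedge \neg m\right) \vee \neg y$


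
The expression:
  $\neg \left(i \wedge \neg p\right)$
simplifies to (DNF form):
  $p \vee \neg i$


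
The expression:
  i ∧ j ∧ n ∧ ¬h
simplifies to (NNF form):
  i ∧ j ∧ n ∧ ¬h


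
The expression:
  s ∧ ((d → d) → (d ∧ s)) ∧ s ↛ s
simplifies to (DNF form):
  False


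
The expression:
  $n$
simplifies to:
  $n$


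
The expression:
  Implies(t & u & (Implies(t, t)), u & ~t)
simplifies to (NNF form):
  ~t | ~u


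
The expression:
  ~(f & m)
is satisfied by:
  {m: False, f: False}
  {f: True, m: False}
  {m: True, f: False}


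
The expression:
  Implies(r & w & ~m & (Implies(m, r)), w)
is always true.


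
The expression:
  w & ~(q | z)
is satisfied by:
  {w: True, q: False, z: False}


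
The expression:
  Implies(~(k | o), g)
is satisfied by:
  {k: True, o: True, g: True}
  {k: True, o: True, g: False}
  {k: True, g: True, o: False}
  {k: True, g: False, o: False}
  {o: True, g: True, k: False}
  {o: True, g: False, k: False}
  {g: True, o: False, k: False}


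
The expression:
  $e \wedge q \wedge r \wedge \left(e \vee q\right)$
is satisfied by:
  {r: True, e: True, q: True}


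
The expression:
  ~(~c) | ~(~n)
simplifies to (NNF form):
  c | n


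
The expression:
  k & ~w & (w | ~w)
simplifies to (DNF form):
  k & ~w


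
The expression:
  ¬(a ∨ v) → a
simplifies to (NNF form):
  a ∨ v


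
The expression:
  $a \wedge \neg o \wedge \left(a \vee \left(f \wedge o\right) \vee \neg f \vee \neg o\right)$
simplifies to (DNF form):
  $a \wedge \neg o$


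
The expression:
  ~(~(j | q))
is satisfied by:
  {q: True, j: True}
  {q: True, j: False}
  {j: True, q: False}


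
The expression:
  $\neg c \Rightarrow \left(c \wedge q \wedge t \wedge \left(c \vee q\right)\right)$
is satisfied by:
  {c: True}


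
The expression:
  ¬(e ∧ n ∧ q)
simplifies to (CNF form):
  ¬e ∨ ¬n ∨ ¬q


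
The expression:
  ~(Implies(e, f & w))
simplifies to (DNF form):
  (e & ~f) | (e & ~w)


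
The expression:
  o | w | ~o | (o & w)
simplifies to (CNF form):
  True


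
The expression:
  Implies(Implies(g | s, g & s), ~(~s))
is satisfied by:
  {g: True, s: True}
  {g: True, s: False}
  {s: True, g: False}


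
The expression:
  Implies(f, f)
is always true.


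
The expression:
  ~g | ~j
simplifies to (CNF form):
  ~g | ~j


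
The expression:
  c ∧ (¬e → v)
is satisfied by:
  {c: True, v: True, e: True}
  {c: True, v: True, e: False}
  {c: True, e: True, v: False}


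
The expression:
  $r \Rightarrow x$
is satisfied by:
  {x: True, r: False}
  {r: False, x: False}
  {r: True, x: True}


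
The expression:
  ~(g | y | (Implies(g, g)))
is never true.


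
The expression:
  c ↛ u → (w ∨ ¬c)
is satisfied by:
  {w: True, u: True, c: False}
  {w: True, c: False, u: False}
  {u: True, c: False, w: False}
  {u: False, c: False, w: False}
  {w: True, u: True, c: True}
  {w: True, c: True, u: False}
  {u: True, c: True, w: False}


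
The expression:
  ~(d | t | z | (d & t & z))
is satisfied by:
  {d: False, z: False, t: False}


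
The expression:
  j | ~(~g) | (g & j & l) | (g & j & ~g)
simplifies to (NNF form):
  g | j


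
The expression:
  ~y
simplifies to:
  ~y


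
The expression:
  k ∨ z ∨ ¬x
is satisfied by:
  {k: True, z: True, x: False}
  {k: True, z: False, x: False}
  {z: True, k: False, x: False}
  {k: False, z: False, x: False}
  {x: True, k: True, z: True}
  {x: True, k: True, z: False}
  {x: True, z: True, k: False}


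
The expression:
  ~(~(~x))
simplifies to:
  ~x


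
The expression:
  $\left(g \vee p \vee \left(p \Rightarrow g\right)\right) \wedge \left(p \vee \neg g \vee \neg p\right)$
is always true.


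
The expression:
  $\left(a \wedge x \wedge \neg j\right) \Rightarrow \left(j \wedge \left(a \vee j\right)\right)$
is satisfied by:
  {j: True, x: False, a: False}
  {x: False, a: False, j: False}
  {j: True, a: True, x: False}
  {a: True, x: False, j: False}
  {j: True, x: True, a: False}
  {x: True, j: False, a: False}
  {j: True, a: True, x: True}


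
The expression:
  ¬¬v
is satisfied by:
  {v: True}


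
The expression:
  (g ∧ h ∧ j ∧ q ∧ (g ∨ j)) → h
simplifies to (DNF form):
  True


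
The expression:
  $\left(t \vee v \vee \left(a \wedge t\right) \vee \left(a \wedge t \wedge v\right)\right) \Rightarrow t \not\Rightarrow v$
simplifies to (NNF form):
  $\neg v$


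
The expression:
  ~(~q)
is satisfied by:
  {q: True}


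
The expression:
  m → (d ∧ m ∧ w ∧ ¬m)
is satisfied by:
  {m: False}


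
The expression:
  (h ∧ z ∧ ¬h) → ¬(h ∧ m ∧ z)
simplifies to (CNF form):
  True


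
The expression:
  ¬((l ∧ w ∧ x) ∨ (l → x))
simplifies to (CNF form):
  l ∧ ¬x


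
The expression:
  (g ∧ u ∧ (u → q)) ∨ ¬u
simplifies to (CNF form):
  (g ∨ ¬u) ∧ (q ∨ ¬u)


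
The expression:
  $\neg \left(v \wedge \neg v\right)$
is always true.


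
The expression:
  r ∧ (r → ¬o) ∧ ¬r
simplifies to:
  False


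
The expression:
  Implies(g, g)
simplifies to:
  True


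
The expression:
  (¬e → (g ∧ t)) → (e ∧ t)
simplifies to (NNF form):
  (e ∧ t) ∨ (¬e ∧ ¬g) ∨ (¬e ∧ ¬t)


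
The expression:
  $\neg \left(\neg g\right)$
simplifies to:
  $g$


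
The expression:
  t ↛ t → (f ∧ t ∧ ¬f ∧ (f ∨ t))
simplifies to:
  True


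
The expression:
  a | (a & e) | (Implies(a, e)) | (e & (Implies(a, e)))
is always true.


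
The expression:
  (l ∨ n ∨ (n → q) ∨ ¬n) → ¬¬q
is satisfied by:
  {q: True}


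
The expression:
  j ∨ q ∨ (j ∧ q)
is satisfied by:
  {q: True, j: True}
  {q: True, j: False}
  {j: True, q: False}


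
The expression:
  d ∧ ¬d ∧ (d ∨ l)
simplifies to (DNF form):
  False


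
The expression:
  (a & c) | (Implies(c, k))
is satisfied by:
  {a: True, k: True, c: False}
  {a: True, c: False, k: False}
  {k: True, c: False, a: False}
  {k: False, c: False, a: False}
  {a: True, k: True, c: True}
  {a: True, c: True, k: False}
  {k: True, c: True, a: False}


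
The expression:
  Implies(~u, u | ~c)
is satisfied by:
  {u: True, c: False}
  {c: False, u: False}
  {c: True, u: True}


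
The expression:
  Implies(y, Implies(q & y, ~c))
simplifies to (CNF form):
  ~c | ~q | ~y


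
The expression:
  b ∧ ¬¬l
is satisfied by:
  {b: True, l: True}


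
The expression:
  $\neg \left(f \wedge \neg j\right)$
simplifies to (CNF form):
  $j \vee \neg f$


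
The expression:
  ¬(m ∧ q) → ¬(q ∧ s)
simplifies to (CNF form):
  m ∨ ¬q ∨ ¬s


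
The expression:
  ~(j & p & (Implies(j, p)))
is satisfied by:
  {p: False, j: False}
  {j: True, p: False}
  {p: True, j: False}


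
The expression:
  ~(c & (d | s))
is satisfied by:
  {s: False, c: False, d: False}
  {d: True, s: False, c: False}
  {s: True, d: False, c: False}
  {d: True, s: True, c: False}
  {c: True, d: False, s: False}


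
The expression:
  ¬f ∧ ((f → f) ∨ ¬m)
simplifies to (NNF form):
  ¬f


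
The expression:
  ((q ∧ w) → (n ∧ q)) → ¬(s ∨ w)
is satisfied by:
  {q: True, n: False, w: False, s: False}
  {q: False, n: False, w: False, s: False}
  {n: True, q: True, s: False, w: False}
  {n: True, s: False, q: False, w: False}
  {w: True, q: True, s: False, n: False}
  {w: True, s: True, q: True, n: False}


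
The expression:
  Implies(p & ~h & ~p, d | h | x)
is always true.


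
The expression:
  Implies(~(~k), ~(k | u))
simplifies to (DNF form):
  ~k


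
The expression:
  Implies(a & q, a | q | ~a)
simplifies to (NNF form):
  True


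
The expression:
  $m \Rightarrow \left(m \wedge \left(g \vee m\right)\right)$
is always true.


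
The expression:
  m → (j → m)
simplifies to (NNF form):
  True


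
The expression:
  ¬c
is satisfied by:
  {c: False}


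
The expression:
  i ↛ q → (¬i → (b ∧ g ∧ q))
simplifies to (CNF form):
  True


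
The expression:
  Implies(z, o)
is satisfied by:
  {o: True, z: False}
  {z: False, o: False}
  {z: True, o: True}


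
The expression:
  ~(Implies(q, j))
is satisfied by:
  {q: True, j: False}


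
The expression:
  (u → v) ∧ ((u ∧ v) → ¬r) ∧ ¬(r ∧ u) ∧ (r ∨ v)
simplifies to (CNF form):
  (r ∨ v) ∧ (r ∨ ¬r) ∧ (v ∨ ¬u) ∧ (¬r ∨ ¬u)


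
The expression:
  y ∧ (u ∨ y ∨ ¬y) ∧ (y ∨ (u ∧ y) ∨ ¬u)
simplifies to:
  y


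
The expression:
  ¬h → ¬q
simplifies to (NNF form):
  h ∨ ¬q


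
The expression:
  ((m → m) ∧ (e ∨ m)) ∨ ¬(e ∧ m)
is always true.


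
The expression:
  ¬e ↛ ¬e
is never true.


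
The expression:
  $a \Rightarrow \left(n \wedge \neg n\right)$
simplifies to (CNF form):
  $\neg a$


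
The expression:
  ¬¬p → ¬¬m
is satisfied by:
  {m: True, p: False}
  {p: False, m: False}
  {p: True, m: True}


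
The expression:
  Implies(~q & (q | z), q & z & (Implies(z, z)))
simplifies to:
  q | ~z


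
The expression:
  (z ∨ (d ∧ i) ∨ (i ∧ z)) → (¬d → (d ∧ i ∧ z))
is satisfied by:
  {d: True, z: False}
  {z: False, d: False}
  {z: True, d: True}


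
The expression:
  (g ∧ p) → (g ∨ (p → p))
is always true.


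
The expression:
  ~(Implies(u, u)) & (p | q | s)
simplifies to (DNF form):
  False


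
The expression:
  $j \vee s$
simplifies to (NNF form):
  $j \vee s$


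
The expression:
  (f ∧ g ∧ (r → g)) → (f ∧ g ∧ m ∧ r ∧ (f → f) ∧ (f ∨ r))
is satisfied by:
  {r: True, m: True, g: False, f: False}
  {r: True, m: False, g: False, f: False}
  {m: True, r: False, g: False, f: False}
  {r: False, m: False, g: False, f: False}
  {f: True, r: True, m: True, g: False}
  {f: True, r: True, m: False, g: False}
  {f: True, m: True, r: False, g: False}
  {f: True, m: False, r: False, g: False}
  {r: True, g: True, m: True, f: False}
  {r: True, g: True, m: False, f: False}
  {g: True, m: True, r: False, f: False}
  {g: True, r: False, m: False, f: False}
  {f: True, r: True, g: True, m: True}


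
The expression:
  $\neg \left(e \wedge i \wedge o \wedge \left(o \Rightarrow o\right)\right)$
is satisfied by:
  {e: False, o: False, i: False}
  {i: True, e: False, o: False}
  {o: True, e: False, i: False}
  {i: True, o: True, e: False}
  {e: True, i: False, o: False}
  {i: True, e: True, o: False}
  {o: True, e: True, i: False}
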